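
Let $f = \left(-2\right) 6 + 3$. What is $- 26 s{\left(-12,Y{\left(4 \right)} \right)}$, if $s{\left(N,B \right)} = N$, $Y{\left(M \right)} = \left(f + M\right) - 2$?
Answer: $312$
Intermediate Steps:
$f = -9$ ($f = -12 + 3 = -9$)
$Y{\left(M \right)} = -11 + M$ ($Y{\left(M \right)} = \left(-9 + M\right) - 2 = -11 + M$)
$- 26 s{\left(-12,Y{\left(4 \right)} \right)} = \left(-26\right) \left(-12\right) = 312$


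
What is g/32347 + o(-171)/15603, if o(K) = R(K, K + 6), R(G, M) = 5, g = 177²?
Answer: 69855446/72101463 ≈ 0.96885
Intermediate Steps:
g = 31329
o(K) = 5
g/32347 + o(-171)/15603 = 31329/32347 + 5/15603 = 69855446/72101463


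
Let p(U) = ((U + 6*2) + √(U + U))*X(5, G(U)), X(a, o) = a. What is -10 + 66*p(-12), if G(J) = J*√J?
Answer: -10 + 660*I*√6 ≈ -10.0 + 1616.7*I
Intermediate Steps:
G(J) = J^(3/2)
p(U) = 60 + 5*U + 5*√2*√U (p(U) = ((U + 6*2) + √(U + U))*5 = ((U + 12) + √(2*U))*5 = ((12 + U) + √2*√U)*5 = (12 + U + √2*√U)*5 = 60 + 5*U + 5*√2*√U)
-10 + 66*p(-12) = -10 + 66*(60 + 5*(-12) + 5*√2*√(-12)) = -10 + 66*(60 - 60 + 5*√2*(2*I*√3)) = -10 + 66*(60 - 60 + 10*I*√6) = -10 + 66*(10*I*√6) = -10 + 660*I*√6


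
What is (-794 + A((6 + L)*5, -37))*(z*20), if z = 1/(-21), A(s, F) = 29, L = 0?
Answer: 5100/7 ≈ 728.57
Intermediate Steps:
z = -1/21 ≈ -0.047619
(-794 + A((6 + L)*5, -37))*(z*20) = (-794 + 29)*(-1/21*20) = -765*(-20/21) = 5100/7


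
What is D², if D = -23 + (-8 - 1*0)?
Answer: 961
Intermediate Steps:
D = -31 (D = -23 + (-8 + 0) = -23 - 8 = -31)
D² = (-31)² = 961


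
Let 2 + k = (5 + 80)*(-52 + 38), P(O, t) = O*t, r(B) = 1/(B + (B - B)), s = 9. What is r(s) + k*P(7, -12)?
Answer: 901153/9 ≈ 1.0013e+5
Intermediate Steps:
r(B) = 1/B (r(B) = 1/(B + 0) = 1/B)
k = -1192 (k = -2 + (5 + 80)*(-52 + 38) = -2 + 85*(-14) = -2 - 1190 = -1192)
r(s) + k*P(7, -12) = 1/9 - 8344*(-12) = ⅑ - 1192*(-84) = ⅑ + 100128 = 901153/9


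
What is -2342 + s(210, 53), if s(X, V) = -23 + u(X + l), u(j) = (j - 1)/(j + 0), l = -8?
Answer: -477529/202 ≈ -2364.0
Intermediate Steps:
u(j) = (-1 + j)/j
s(X, V) = -23 + (-9 + X)/(-8 + X) (s(X, V) = -23 + (-1 + (X - 8))/(X - 8) = -23 + (-1 + (-8 + X))/(-8 + X) = -23 + (-9 + X)/(-8 + X))
-2342 + s(210, 53) = -2342 + (175 - 22*210)/(-8 + 210) = -2342 + (175 - 4620)/202 = -2342 + (1/202)*(-4445) = -2342 - 4445/202 = -477529/202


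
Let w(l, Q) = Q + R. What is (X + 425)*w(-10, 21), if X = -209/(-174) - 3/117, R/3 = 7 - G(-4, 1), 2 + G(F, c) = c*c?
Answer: 14460135/754 ≈ 19178.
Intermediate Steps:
G(F, c) = -2 + c² (G(F, c) = -2 + c*c = -2 + c²)
R = 24 (R = 3*(7 - (-2 + 1²)) = 3*(7 - (-2 + 1)) = 3*(7 - 1*(-1)) = 3*(7 + 1) = 3*8 = 24)
w(l, Q) = 24 + Q (w(l, Q) = Q + 24 = 24 + Q)
X = 2659/2262 (X = -209*(-1/174) - 3*1/117 = 209/174 - 1/39 = 2659/2262 ≈ 1.1755)
(X + 425)*w(-10, 21) = (2659/2262 + 425)*(24 + 21) = (964009/2262)*45 = 14460135/754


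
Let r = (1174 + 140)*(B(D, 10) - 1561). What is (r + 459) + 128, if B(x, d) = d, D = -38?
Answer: -2037427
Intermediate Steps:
r = -2038014 (r = (1174 + 140)*(10 - 1561) = 1314*(-1551) = -2038014)
(r + 459) + 128 = (-2038014 + 459) + 128 = -2037555 + 128 = -2037427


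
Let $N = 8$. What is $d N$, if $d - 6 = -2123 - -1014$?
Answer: $-8824$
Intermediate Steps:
$d = -1103$ ($d = 6 - 1109 = -1103$)
$d N = \left(-1103\right) 8 = -8824$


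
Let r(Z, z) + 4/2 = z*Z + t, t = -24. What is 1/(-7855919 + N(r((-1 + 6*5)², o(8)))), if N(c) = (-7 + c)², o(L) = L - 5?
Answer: -1/1655819 ≈ -6.0393e-7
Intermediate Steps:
o(L) = -5 + L
r(Z, z) = -26 + Z*z (r(Z, z) = -2 + (z*Z - 24) = -2 + (Z*z - 24) = -2 + (-24 + Z*z) = -26 + Z*z)
1/(-7855919 + N(r((-1 + 6*5)², o(8)))) = 1/(-7855919 + (-7 + (-26 + (-1 + 6*5)²*(-5 + 8)))²) = 1/(-7855919 + (-7 + (-26 + (-1 + 30)²*3))²) = 1/(-7855919 + (-7 + (-26 + 29²*3))²) = 1/(-7855919 + (-7 + (-26 + 841*3))²) = 1/(-7855919 + (-7 + (-26 + 2523))²) = 1/(-7855919 + (-7 + 2497)²) = 1/(-7855919 + 2490²) = 1/(-7855919 + 6200100) = 1/(-1655819) = -1/1655819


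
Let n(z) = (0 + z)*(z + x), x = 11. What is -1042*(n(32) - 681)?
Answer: -724190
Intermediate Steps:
n(z) = z*(11 + z) (n(z) = (0 + z)*(z + 11) = z*(11 + z))
-1042*(n(32) - 681) = -1042*(32*(11 + 32) - 681) = -1042*(32*43 - 681) = -1042*(1376 - 681) = -1042*695 = -724190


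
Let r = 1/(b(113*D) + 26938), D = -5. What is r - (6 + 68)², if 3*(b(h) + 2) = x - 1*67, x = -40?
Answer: -441918673/80701 ≈ -5476.0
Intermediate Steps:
b(h) = -113/3 (b(h) = -2 + (-40 - 1*67)/3 = -2 + (-40 - 67)/3 = -2 + (⅓)*(-107) = -2 - 107/3 = -113/3)
r = 3/80701 (r = 1/(-113/3 + 26938) = 1/(80701/3) = 3/80701 ≈ 3.7174e-5)
r - (6 + 68)² = 3/80701 - (6 + 68)² = 3/80701 - 1*74² = 3/80701 - 1*5476 = 3/80701 - 5476 = -441918673/80701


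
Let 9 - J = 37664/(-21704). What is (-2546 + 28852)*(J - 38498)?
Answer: -2746765954394/2713 ≈ -1.0124e+9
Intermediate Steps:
J = 29125/2713 (J = 9 - 37664/(-21704) = 9 - 37664*(-1)/21704 = 9 - 1*(-4708/2713) = 9 + 4708/2713 = 29125/2713 ≈ 10.735)
(-2546 + 28852)*(J - 38498) = (-2546 + 28852)*(29125/2713 - 38498) = 26306*(-104415949/2713) = -2746765954394/2713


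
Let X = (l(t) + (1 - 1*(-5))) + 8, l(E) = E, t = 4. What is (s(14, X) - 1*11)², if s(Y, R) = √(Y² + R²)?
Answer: 641 - 44*√130 ≈ 139.32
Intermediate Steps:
X = 18 (X = (4 + (1 - 1*(-5))) + 8 = (4 + (1 + 5)) + 8 = (4 + 6) + 8 = 10 + 8 = 18)
s(Y, R) = √(R² + Y²)
(s(14, X) - 1*11)² = (√(18² + 14²) - 1*11)² = (√(324 + 196) - 11)² = (√520 - 11)² = (2*√130 - 11)² = (-11 + 2*√130)²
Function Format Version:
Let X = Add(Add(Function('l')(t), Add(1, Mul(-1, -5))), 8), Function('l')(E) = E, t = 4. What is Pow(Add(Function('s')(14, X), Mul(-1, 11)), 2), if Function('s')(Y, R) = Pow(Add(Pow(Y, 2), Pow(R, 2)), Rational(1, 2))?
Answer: Add(641, Mul(-44, Pow(130, Rational(1, 2)))) ≈ 139.32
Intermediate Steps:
X = 18 (X = Add(Add(4, Add(1, Mul(-1, -5))), 8) = Add(Add(4, Add(1, 5)), 8) = Add(Add(4, 6), 8) = Add(10, 8) = 18)
Function('s')(Y, R) = Pow(Add(Pow(R, 2), Pow(Y, 2)), Rational(1, 2))
Pow(Add(Function('s')(14, X), Mul(-1, 11)), 2) = Pow(Add(Pow(Add(Pow(18, 2), Pow(14, 2)), Rational(1, 2)), Mul(-1, 11)), 2) = Pow(Add(Pow(Add(324, 196), Rational(1, 2)), -11), 2) = Pow(Add(Pow(520, Rational(1, 2)), -11), 2) = Pow(Add(Mul(2, Pow(130, Rational(1, 2))), -11), 2) = Pow(Add(-11, Mul(2, Pow(130, Rational(1, 2)))), 2)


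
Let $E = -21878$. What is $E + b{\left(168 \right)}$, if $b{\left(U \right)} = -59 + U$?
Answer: $-21769$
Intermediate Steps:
$E + b{\left(168 \right)} = -21878 + \left(-59 + 168\right) = -21878 + 109 = -21769$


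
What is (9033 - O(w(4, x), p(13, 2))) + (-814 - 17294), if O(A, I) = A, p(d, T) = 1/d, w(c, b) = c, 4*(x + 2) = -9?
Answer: -9079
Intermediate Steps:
x = -17/4 (x = -2 + (¼)*(-9) = -2 - 9/4 = -17/4 ≈ -4.2500)
(9033 - O(w(4, x), p(13, 2))) + (-814 - 17294) = (9033 - 1*4) + (-814 - 17294) = (9033 - 4) - 18108 = 9029 - 18108 = -9079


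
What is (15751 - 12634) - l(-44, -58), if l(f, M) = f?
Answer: 3161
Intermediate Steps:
(15751 - 12634) - l(-44, -58) = (15751 - 12634) - 1*(-44) = 3117 + 44 = 3161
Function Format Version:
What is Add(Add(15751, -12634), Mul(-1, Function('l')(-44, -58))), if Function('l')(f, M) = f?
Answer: 3161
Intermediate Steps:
Add(Add(15751, -12634), Mul(-1, Function('l')(-44, -58))) = Add(Add(15751, -12634), Mul(-1, -44)) = Add(3117, 44) = 3161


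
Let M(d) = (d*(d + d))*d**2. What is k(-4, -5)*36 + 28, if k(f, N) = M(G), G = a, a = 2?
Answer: 1180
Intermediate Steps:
G = 2
M(d) = 2*d**4 (M(d) = (d*(2*d))*d**2 = (2*d**2)*d**2 = 2*d**4)
k(f, N) = 32 (k(f, N) = 2*2**4 = 2*16 = 32)
k(-4, -5)*36 + 28 = 32*36 + 28 = 1152 + 28 = 1180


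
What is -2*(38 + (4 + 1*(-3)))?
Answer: -78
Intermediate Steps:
-2*(38 + (4 + 1*(-3))) = -2*(38 + (4 - 3)) = -2*(38 + 1) = -2*39 = -78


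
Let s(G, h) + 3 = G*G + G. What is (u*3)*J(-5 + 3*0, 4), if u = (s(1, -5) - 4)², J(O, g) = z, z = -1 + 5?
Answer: 300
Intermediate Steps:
s(G, h) = -3 + G + G² (s(G, h) = -3 + (G*G + G) = -3 + (G² + G) = -3 + (G + G²) = -3 + G + G²)
z = 4
J(O, g) = 4
u = 25 (u = ((-3 + 1 + 1²) - 4)² = ((-3 + 1 + 1) - 4)² = (-1 - 4)² = (-5)² = 25)
(u*3)*J(-5 + 3*0, 4) = (25*3)*4 = 75*4 = 300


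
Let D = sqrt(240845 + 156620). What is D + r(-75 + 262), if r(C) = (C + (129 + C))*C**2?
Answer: 17589407 + sqrt(397465) ≈ 1.7590e+7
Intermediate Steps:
r(C) = C**2*(129 + 2*C) (r(C) = (129 + 2*C)*C**2 = C**2*(129 + 2*C))
D = sqrt(397465) ≈ 630.45
D + r(-75 + 262) = sqrt(397465) + (-75 + 262)**2*(129 + 2*(-75 + 262)) = sqrt(397465) + 187**2*(129 + 2*187) = sqrt(397465) + 34969*(129 + 374) = sqrt(397465) + 34969*503 = sqrt(397465) + 17589407 = 17589407 + sqrt(397465)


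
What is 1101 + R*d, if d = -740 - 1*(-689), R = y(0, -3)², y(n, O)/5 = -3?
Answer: -10374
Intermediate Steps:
y(n, O) = -15 (y(n, O) = 5*(-3) = -15)
R = 225 (R = (-15)² = 225)
d = -51 (d = -740 + 689 = -51)
1101 + R*d = 1101 + 225*(-51) = 1101 - 11475 = -10374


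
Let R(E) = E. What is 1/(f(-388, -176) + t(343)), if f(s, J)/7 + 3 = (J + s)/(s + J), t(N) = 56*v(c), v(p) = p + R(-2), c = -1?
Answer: -1/182 ≈ -0.0054945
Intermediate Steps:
v(p) = -2 + p (v(p) = p - 2 = -2 + p)
t(N) = -168 (t(N) = 56*(-2 - 1) = 56*(-3) = -168)
f(s, J) = -14 (f(s, J) = -21 + 7*((J + s)/(s + J)) = -21 + 7*((J + s)/(J + s)) = -21 + 7*1 = -21 + 7 = -14)
1/(f(-388, -176) + t(343)) = 1/(-14 - 168) = 1/(-182) = -1/182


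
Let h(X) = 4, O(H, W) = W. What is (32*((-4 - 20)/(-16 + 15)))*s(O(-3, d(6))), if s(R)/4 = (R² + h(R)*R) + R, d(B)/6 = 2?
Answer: 626688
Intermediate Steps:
d(B) = 12 (d(B) = 6*2 = 12)
s(R) = 4*R² + 20*R (s(R) = 4*((R² + 4*R) + R) = 4*(R² + 5*R) = 4*R² + 20*R)
(32*((-4 - 20)/(-16 + 15)))*s(O(-3, d(6))) = (32*((-4 - 20)/(-16 + 15)))*(4*12*(5 + 12)) = (32*(-24/(-1)))*(4*12*17) = (32*(-24*(-1)))*816 = (32*24)*816 = 768*816 = 626688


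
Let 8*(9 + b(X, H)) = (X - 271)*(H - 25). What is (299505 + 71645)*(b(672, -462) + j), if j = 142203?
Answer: 174860827375/4 ≈ 4.3715e+10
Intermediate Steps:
b(X, H) = -9 + (-271 + X)*(-25 + H)/8 (b(X, H) = -9 + ((X - 271)*(H - 25))/8 = -9 + ((-271 + X)*(-25 + H))/8 = -9 + (-271 + X)*(-25 + H)/8)
(299505 + 71645)*(b(672, -462) + j) = (299505 + 71645)*((6703/8 - 271/8*(-462) - 25/8*672 + (1/8)*(-462)*672) + 142203) = 371150*((6703/8 + 62601/4 - 2100 - 38808) + 142203) = 371150*(-195359/8 + 142203) = 371150*(942265/8) = 174860827375/4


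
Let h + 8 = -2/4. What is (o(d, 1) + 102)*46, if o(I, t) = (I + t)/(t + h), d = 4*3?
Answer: 69184/15 ≈ 4612.3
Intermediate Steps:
h = -17/2 (h = -8 - 2/4 = -8 - 2*¼ = -8 - ½ = -17/2 ≈ -8.5000)
d = 12
o(I, t) = (I + t)/(-17/2 + t) (o(I, t) = (I + t)/(t - 17/2) = (I + t)/(-17/2 + t))
(o(d, 1) + 102)*46 = (2*(12 + 1)/(-17 + 2*1) + 102)*46 = (2*13/(-17 + 2) + 102)*46 = (2*13/(-15) + 102)*46 = (2*(-1/15)*13 + 102)*46 = (-26/15 + 102)*46 = (1504/15)*46 = 69184/15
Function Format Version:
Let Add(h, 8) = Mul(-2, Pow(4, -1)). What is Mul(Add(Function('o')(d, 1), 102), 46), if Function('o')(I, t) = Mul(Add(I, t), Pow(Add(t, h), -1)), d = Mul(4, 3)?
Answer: Rational(69184, 15) ≈ 4612.3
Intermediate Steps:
h = Rational(-17, 2) (h = Add(-8, Mul(-2, Pow(4, -1))) = Add(-8, Mul(-2, Rational(1, 4))) = Add(-8, Rational(-1, 2)) = Rational(-17, 2) ≈ -8.5000)
d = 12
Function('o')(I, t) = Mul(Pow(Add(Rational(-17, 2), t), -1), Add(I, t)) (Function('o')(I, t) = Mul(Add(I, t), Pow(Add(t, Rational(-17, 2)), -1)) = Mul(Add(I, t), Pow(Add(Rational(-17, 2), t), -1)) = Mul(Pow(Add(Rational(-17, 2), t), -1), Add(I, t)))
Mul(Add(Function('o')(d, 1), 102), 46) = Mul(Add(Mul(2, Pow(Add(-17, Mul(2, 1)), -1), Add(12, 1)), 102), 46) = Mul(Add(Mul(2, Pow(Add(-17, 2), -1), 13), 102), 46) = Mul(Add(Mul(2, Pow(-15, -1), 13), 102), 46) = Mul(Add(Mul(2, Rational(-1, 15), 13), 102), 46) = Mul(Add(Rational(-26, 15), 102), 46) = Mul(Rational(1504, 15), 46) = Rational(69184, 15)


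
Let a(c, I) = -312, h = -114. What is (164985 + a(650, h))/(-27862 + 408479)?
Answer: 164673/380617 ≈ 0.43265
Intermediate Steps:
(164985 + a(650, h))/(-27862 + 408479) = (164985 - 312)/(-27862 + 408479) = 164673/380617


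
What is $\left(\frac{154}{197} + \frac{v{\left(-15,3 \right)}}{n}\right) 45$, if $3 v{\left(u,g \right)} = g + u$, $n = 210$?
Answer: $\frac{47328}{1379} \approx 34.32$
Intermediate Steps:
$v{\left(u,g \right)} = \frac{g}{3} + \frac{u}{3}$ ($v{\left(u,g \right)} = \frac{g + u}{3} = \frac{g}{3} + \frac{u}{3}$)
$\left(\frac{154}{197} + \frac{v{\left(-15,3 \right)}}{n}\right) 45 = \left(\frac{154}{197} + \frac{\frac{1}{3} \cdot 3 + \frac{1}{3} \left(-15\right)}{210}\right) 45 = \left(154 \cdot \frac{1}{197} + \left(1 - 5\right) \frac{1}{210}\right) 45 = \left(\frac{154}{197} - \frac{2}{105}\right) 45 = \frac{15776}{20685} \cdot 45 = \frac{47328}{1379}$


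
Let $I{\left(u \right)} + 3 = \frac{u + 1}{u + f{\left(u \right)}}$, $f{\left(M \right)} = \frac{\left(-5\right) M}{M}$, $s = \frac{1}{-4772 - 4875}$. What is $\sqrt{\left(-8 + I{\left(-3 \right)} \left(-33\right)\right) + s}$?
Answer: $\frac{\sqrt{30804346991}}{19294} \approx 9.0967$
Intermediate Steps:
$s = - \frac{1}{9647}$ ($s = \frac{1}{-9647} = - \frac{1}{9647} \approx -0.00010366$)
$f{\left(M \right)} = -5$
$I{\left(u \right)} = -3 + \frac{1 + u}{-5 + u}$ ($I{\left(u \right)} = -3 + \frac{u + 1}{u - 5} = -3 + \frac{1 + u}{-5 + u}$)
$\sqrt{\left(-8 + I{\left(-3 \right)} \left(-33\right)\right) + s} = \sqrt{\left(-8 + \frac{2 \left(8 - -3\right)}{-5 - 3} \left(-33\right)\right) - \frac{1}{9647}} = \sqrt{\left(-8 + \frac{2 \left(8 + 3\right)}{-8} \left(-33\right)\right) - \frac{1}{9647}} = \sqrt{\left(-8 + 2 \left(- \frac{1}{8}\right) 11 \left(-33\right)\right) - \frac{1}{9647}} = \sqrt{\left(-8 - - \frac{363}{4}\right) - \frac{1}{9647}} = \sqrt{\left(-8 + \frac{363}{4}\right) - \frac{1}{9647}} = \sqrt{\frac{331}{4} - \frac{1}{9647}} = \sqrt{\frac{3193153}{38588}} = \frac{\sqrt{30804346991}}{19294}$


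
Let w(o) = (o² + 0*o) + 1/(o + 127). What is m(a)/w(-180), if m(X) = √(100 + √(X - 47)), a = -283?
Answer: 53*√(100 + I*√330)/1717199 ≈ 0.0003099 + 2.792e-5*I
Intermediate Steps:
m(X) = √(100 + √(-47 + X))
w(o) = o² + 1/(127 + o) (w(o) = (o² + 0) + 1/(127 + o) = o² + 1/(127 + o))
m(a)/w(-180) = √(100 + √(-47 - 283))/(((1 + (-180)³ + 127*(-180)²)/(127 - 180))) = √(100 + √(-330))/(((1 - 5832000 + 127*32400)/(-53))) = √(100 + I*√330)/((-(1 - 5832000 + 4114800)/53)) = √(100 + I*√330)/((-1/53*(-1717199))) = √(100 + I*√330)/(1717199/53) = √(100 + I*√330)*(53/1717199) = 53*√(100 + I*√330)/1717199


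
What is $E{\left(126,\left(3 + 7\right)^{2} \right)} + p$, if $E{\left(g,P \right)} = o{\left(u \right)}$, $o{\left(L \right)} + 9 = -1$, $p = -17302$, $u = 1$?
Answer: $-17312$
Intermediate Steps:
$o{\left(L \right)} = -10$ ($o{\left(L \right)} = -9 - 1 = -10$)
$E{\left(g,P \right)} = -10$
$E{\left(126,\left(3 + 7\right)^{2} \right)} + p = -10 - 17302 = -17312$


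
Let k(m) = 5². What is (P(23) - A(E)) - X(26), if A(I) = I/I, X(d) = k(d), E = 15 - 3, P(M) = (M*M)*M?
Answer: 12141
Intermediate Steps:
P(M) = M³ (P(M) = M²*M = M³)
E = 12
k(m) = 25
X(d) = 25
A(I) = 1
(P(23) - A(E)) - X(26) = (23³ - 1*1) - 1*25 = (12167 - 1) - 25 = 12166 - 25 = 12141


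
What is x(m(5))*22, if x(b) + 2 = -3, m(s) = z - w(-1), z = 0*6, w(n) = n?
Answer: -110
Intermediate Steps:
z = 0
m(s) = 1 (m(s) = 0 - 1*(-1) = 0 + 1 = 1)
x(b) = -5 (x(b) = -2 - 3 = -5)
x(m(5))*22 = -5*22 = -110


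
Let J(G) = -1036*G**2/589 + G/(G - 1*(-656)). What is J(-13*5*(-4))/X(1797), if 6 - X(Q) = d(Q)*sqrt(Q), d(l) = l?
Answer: 32075312230/260899802919699 + 9606556012885*sqrt(1797)/260899802919699 ≈ 1.5610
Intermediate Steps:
X(Q) = 6 - Q**(3/2) (X(Q) = 6 - Q*sqrt(Q) = 6 - Q**(3/2))
J(G) = -1036*G**2/589 + G/(656 + G) (J(G) = -1036*G**2*(1/589) + G/(G + 656) = -1036*G**2/589 + G/(656 + G))
J(-13*5*(-4))/X(1797) = ((-13*5*(-4))*(589 - 679616*(-13*5)*(-4) - 1036*(-13*5*(-4))**2)/(589*(656 - 13*5*(-4))))/(6 - 1797**(3/2)) = ((-65*(-4))*(589 - (-44175040)*(-4) - 1036*(-65*(-4))**2)/(589*(656 - 65*(-4))))/(6 - 1797*sqrt(1797)) = ((1/589)*260*(589 - 679616*260 - 1036*260**2)/(656 + 260))/(6 - 1797*sqrt(1797)) = ((1/589)*260*(589 - 176700160 - 1036*67600)/916)/(6 - 1797*sqrt(1797)) = ((1/589)*260*(1/916)*(589 - 176700160 - 70033600))/(6 - 1797*sqrt(1797)) = ((1/589)*260*(1/916)*(-246733171))/(6 - 1797*sqrt(1797)) = -16037656115/(134881*(6 - 1797*sqrt(1797)))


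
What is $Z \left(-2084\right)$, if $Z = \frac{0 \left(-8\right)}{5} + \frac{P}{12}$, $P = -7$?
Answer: $\frac{3647}{3} \approx 1215.7$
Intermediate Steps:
$Z = - \frac{7}{12}$ ($Z = \frac{0 \left(-8\right)}{5} - \frac{7}{12} = 0 \cdot \frac{1}{5} - \frac{7}{12} = 0 - \frac{7}{12} = - \frac{7}{12} \approx -0.58333$)
$Z \left(-2084\right) = \left(- \frac{7}{12}\right) \left(-2084\right) = \frac{3647}{3}$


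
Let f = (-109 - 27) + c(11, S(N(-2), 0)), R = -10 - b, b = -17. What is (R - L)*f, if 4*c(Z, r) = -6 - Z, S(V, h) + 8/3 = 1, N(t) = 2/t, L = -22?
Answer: -16269/4 ≈ -4067.3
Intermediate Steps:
S(V, h) = -5/3 (S(V, h) = -8/3 + 1 = -5/3)
c(Z, r) = -3/2 - Z/4 (c(Z, r) = (-6 - Z)/4 = -3/2 - Z/4)
R = 7 (R = -10 - 1*(-17) = -10 + 17 = 7)
f = -561/4 (f = (-109 - 27) + (-3/2 - ¼*11) = -136 + (-3/2 - 11/4) = -136 - 17/4 = -561/4 ≈ -140.25)
(R - L)*f = (7 - 1*(-22))*(-561/4) = (7 + 22)*(-561/4) = 29*(-561/4) = -16269/4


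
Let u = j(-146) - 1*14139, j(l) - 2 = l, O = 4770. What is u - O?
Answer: -19053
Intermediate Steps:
j(l) = 2 + l
u = -14283 (u = (2 - 146) - 1*14139 = -144 - 14139 = -14283)
u - O = -14283 - 1*4770 = -14283 - 4770 = -19053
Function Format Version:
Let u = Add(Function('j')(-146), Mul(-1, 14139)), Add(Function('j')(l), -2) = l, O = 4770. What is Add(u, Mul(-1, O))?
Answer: -19053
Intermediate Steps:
Function('j')(l) = Add(2, l)
u = -14283 (u = Add(Add(2, -146), Mul(-1, 14139)) = Add(-144, -14139) = -14283)
Add(u, Mul(-1, O)) = Add(-14283, Mul(-1, 4770)) = Add(-14283, -4770) = -19053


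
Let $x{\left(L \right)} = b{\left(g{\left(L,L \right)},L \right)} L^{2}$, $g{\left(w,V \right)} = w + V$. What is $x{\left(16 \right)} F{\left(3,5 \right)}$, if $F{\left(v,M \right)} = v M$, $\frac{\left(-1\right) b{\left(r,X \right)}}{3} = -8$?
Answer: $92160$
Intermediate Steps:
$g{\left(w,V \right)} = V + w$
$b{\left(r,X \right)} = 24$ ($b{\left(r,X \right)} = \left(-3\right) \left(-8\right) = 24$)
$F{\left(v,M \right)} = M v$
$x{\left(L \right)} = 24 L^{2}$
$x{\left(16 \right)} F{\left(3,5 \right)} = 24 \cdot 16^{2} \cdot 5 \cdot 3 = 24 \cdot 256 \cdot 15 = 6144 \cdot 15 = 92160$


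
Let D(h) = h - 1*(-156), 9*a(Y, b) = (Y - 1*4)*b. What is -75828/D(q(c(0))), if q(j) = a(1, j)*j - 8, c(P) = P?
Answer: -18957/37 ≈ -512.35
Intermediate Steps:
a(Y, b) = b*(-4 + Y)/9 (a(Y, b) = ((Y - 1*4)*b)/9 = ((Y - 4)*b)/9 = ((-4 + Y)*b)/9 = (b*(-4 + Y))/9 = b*(-4 + Y)/9)
q(j) = -8 - j²/3 (q(j) = (j*(-4 + 1)/9)*j - 8 = ((⅑)*j*(-3))*j - 8 = (-j/3)*j - 8 = -j²/3 - 8 = -8 - j²/3)
D(h) = 156 + h (D(h) = h + 156 = 156 + h)
-75828/D(q(c(0))) = -75828/(156 + (-8 - ⅓*0²)) = -75828/(156 + (-8 - ⅓*0)) = -75828/(156 + (-8 + 0)) = -75828/(156 - 8) = -75828/148 = -75828*1/148 = -18957/37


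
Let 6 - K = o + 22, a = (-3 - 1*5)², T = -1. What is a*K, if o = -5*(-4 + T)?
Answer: -2624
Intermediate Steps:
o = 25 (o = -5*(-4 - 1) = -5*(-5) = 25)
a = 64 (a = (-3 - 5)² = (-8)² = 64)
K = -41 (K = 6 - (25 + 22) = 6 - 1*47 = 6 - 47 = -41)
a*K = 64*(-41) = -2624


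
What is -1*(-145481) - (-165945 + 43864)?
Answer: 267562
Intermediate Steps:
-1*(-145481) - (-165945 + 43864) = 145481 - 1*(-122081) = 145481 + 122081 = 267562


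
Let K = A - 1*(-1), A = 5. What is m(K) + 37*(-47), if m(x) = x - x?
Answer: -1739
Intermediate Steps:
K = 6 (K = 5 - 1*(-1) = 5 + 1 = 6)
m(x) = 0
m(K) + 37*(-47) = 0 + 37*(-47) = 0 - 1739 = -1739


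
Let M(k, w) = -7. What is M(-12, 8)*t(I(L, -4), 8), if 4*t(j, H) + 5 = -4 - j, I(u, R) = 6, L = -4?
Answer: 105/4 ≈ 26.250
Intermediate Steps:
t(j, H) = -9/4 - j/4 (t(j, H) = -5/4 + (-4 - j)/4 = -5/4 + (-1 - j/4) = -9/4 - j/4)
M(-12, 8)*t(I(L, -4), 8) = -7*(-9/4 - ¼*6) = -7*(-9/4 - 3/2) = -7*(-15/4) = 105/4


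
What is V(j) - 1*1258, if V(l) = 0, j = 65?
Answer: -1258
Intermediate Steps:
V(j) - 1*1258 = 0 - 1*1258 = 0 - 1258 = -1258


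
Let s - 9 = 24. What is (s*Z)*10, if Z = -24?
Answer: -7920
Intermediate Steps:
s = 33 (s = 9 + 24 = 33)
(s*Z)*10 = (33*(-24))*10 = -792*10 = -7920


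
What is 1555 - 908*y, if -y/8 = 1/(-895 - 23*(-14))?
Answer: 883751/573 ≈ 1542.3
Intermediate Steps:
y = 8/573 (y = -8/(-895 - 23*(-14)) = -8/(-895 + 322) = -8/(-573) = -8*(-1/573) = 8/573 ≈ 0.013962)
1555 - 908*y = 1555 - 908*8/573 = 1555 - 7264/573 = 883751/573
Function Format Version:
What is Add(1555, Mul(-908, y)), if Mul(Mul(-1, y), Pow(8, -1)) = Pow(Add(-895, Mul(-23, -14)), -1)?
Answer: Rational(883751, 573) ≈ 1542.3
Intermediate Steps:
y = Rational(8, 573) (y = Mul(-8, Pow(Add(-895, Mul(-23, -14)), -1)) = Mul(-8, Pow(Add(-895, 322), -1)) = Mul(-8, Pow(-573, -1)) = Mul(-8, Rational(-1, 573)) = Rational(8, 573) ≈ 0.013962)
Add(1555, Mul(-908, y)) = Add(1555, Mul(-908, Rational(8, 573))) = Add(1555, Rational(-7264, 573)) = Rational(883751, 573)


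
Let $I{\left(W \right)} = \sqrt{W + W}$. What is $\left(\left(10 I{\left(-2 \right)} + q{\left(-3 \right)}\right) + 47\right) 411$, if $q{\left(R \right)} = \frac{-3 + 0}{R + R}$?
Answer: $\frac{39045}{2} + 8220 i \approx 19523.0 + 8220.0 i$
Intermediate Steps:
$I{\left(W \right)} = \sqrt{2} \sqrt{W}$ ($I{\left(W \right)} = \sqrt{2 W} = \sqrt{2} \sqrt{W}$)
$q{\left(R \right)} = - \frac{3}{2 R}$
$\left(\left(10 I{\left(-2 \right)} + q{\left(-3 \right)}\right) + 47\right) 411 = \left(\left(10 \sqrt{2} \sqrt{-2} - \frac{3}{2 \left(-3\right)}\right) + 47\right) 411 = \left(\left(10 \sqrt{2} i \sqrt{2} - - \frac{1}{2}\right) + 47\right) 411 = \left(\left(10 \cdot 2 i + \frac{1}{2}\right) + 47\right) 411 = \left(\left(20 i + \frac{1}{2}\right) + 47\right) 411 = \left(\left(\frac{1}{2} + 20 i\right) + 47\right) 411 = \left(\frac{95}{2} + 20 i\right) 411 = \frac{39045}{2} + 8220 i$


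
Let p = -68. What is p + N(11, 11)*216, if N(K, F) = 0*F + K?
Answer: 2308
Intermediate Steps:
N(K, F) = K (N(K, F) = 0 + K = K)
p + N(11, 11)*216 = -68 + 11*216 = -68 + 2376 = 2308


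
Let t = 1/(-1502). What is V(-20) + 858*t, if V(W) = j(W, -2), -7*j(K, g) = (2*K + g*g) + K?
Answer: 5579/751 ≈ 7.4288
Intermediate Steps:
t = -1/1502 ≈ -0.00066578
j(K, g) = -3*K/7 - g**2/7 (j(K, g) = -((2*K + g*g) + K)/7 = -((2*K + g**2) + K)/7 = -((g**2 + 2*K) + K)/7 = -(g**2 + 3*K)/7 = -3*K/7 - g**2/7)
V(W) = -4/7 - 3*W/7 (V(W) = -3*W/7 - 1/7*(-2)**2 = -3*W/7 - 1/7*4 = -3*W/7 - 4/7 = -4/7 - 3*W/7)
V(-20) + 858*t = (-4/7 - 3/7*(-20)) + 858*(-1/1502) = (-4/7 + 60/7) - 429/751 = 8 - 429/751 = 5579/751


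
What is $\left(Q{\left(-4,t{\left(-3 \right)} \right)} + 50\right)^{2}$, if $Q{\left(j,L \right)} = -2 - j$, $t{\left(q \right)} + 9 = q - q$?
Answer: $2704$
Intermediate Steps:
$t{\left(q \right)} = -9$ ($t{\left(q \right)} = -9 + \left(q - q\right) = -9 + 0 = -9$)
$\left(Q{\left(-4,t{\left(-3 \right)} \right)} + 50\right)^{2} = \left(\left(-2 - -4\right) + 50\right)^{2} = \left(\left(-2 + 4\right) + 50\right)^{2} = \left(2 + 50\right)^{2} = 52^{2} = 2704$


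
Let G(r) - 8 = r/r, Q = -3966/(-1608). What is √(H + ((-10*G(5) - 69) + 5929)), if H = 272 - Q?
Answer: √108445865/134 ≈ 77.714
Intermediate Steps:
Q = 661/268 (Q = -3966*(-1/1608) = 661/268 ≈ 2.4664)
G(r) = 9 (G(r) = 8 + r/r = 8 + 1 = 9)
H = 72235/268 (H = 272 - 1*661/268 = 272 - 661/268 = 72235/268 ≈ 269.53)
√(H + ((-10*G(5) - 69) + 5929)) = √(72235/268 + ((-10*9 - 69) + 5929)) = √(72235/268 + ((-90 - 69) + 5929)) = √(72235/268 + (-159 + 5929)) = √(72235/268 + 5770) = √(1618595/268) = √108445865/134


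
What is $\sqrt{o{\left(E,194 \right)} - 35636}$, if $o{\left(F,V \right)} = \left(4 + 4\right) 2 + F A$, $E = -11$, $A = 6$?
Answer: $i \sqrt{35686} \approx 188.91 i$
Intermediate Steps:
$o{\left(F,V \right)} = 16 + 6 F$ ($o{\left(F,V \right)} = \left(4 + 4\right) 2 + F 6 = 8 \cdot 2 + 6 F = 16 + 6 F$)
$\sqrt{o{\left(E,194 \right)} - 35636} = \sqrt{\left(16 + 6 \left(-11\right)\right) - 35636} = \sqrt{\left(16 - 66\right) - 35636} = \sqrt{-50 - 35636} = \sqrt{-35686} = i \sqrt{35686}$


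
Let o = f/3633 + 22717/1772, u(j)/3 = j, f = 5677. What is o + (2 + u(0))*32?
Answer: 72085967/919668 ≈ 78.383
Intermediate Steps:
u(j) = 3*j
o = 13227215/919668 (o = 5677/3633 + 22717/1772 = 5677*(1/3633) + 22717*(1/1772) = 811/519 + 22717/1772 = 13227215/919668 ≈ 14.383)
o + (2 + u(0))*32 = 13227215/919668 + (2 + 3*0)*32 = 13227215/919668 + (2 + 0)*32 = 13227215/919668 + 2*32 = 13227215/919668 + 64 = 72085967/919668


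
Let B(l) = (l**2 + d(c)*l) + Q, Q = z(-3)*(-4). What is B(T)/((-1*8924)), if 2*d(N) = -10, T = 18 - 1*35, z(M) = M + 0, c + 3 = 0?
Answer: -193/4462 ≈ -0.043254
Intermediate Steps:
c = -3 (c = -3 + 0 = -3)
z(M) = M
T = -17 (T = 18 - 35 = -17)
Q = 12 (Q = -3*(-4) = 12)
d(N) = -5 (d(N) = (1/2)*(-10) = -5)
B(l) = 12 + l**2 - 5*l (B(l) = (l**2 - 5*l) + 12 = 12 + l**2 - 5*l)
B(T)/((-1*8924)) = (12 + (-17)**2 - 5*(-17))/((-1*8924)) = (12 + 289 + 85)/(-8924) = 386*(-1/8924) = -193/4462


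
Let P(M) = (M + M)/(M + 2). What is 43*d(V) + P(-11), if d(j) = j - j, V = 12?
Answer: 22/9 ≈ 2.4444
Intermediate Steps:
d(j) = 0
P(M) = 2*M/(2 + M) (P(M) = (2*M)/(2 + M) = 2*M/(2 + M))
43*d(V) + P(-11) = 43*0 + 2*(-11)/(2 - 11) = 0 + 2*(-11)/(-9) = 0 + 2*(-11)*(-1/9) = 0 + 22/9 = 22/9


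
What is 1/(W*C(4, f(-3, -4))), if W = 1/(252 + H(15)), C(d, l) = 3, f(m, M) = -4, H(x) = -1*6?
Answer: 82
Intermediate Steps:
H(x) = -6
W = 1/246 (W = 1/(252 - 6) = 1/246 ≈ 0.0040650)
1/(W*C(4, f(-3, -4))) = 1/((1/246)*3) = 1/(1/82) = 82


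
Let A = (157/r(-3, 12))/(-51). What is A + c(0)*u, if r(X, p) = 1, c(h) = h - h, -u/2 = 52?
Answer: -157/51 ≈ -3.0784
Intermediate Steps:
u = -104 (u = -2*52 = -104)
c(h) = 0
A = -157/51 (A = (157/1)/(-51) = (157*1)*(-1/51) = 157*(-1/51) = -157/51 ≈ -3.0784)
A + c(0)*u = -157/51 + 0*(-104) = -157/51 + 0 = -157/51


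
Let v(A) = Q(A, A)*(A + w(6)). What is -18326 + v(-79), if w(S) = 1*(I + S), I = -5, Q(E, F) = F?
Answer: -12164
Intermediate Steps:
w(S) = -5 + S (w(S) = 1*(-5 + S) = -5 + S)
v(A) = A*(1 + A) (v(A) = A*(A + (-5 + 6)) = A*(A + 1) = A*(1 + A))
-18326 + v(-79) = -18326 - 79*(1 - 79) = -18326 - 79*(-78) = -18326 + 6162 = -12164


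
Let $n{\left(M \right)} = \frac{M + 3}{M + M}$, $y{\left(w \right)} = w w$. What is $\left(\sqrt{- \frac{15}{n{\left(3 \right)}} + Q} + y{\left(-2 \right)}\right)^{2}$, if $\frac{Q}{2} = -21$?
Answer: $\left(4 + i \sqrt{57}\right)^{2} \approx -41.0 + 60.399 i$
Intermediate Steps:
$y{\left(w \right)} = w^{2}$
$Q = -42$ ($Q = 2 \left(-21\right) = -42$)
$n{\left(M \right)} = \frac{3 + M}{2 M}$
$\left(\sqrt{- \frac{15}{n{\left(3 \right)}} + Q} + y{\left(-2 \right)}\right)^{2} = \left(\sqrt{- \frac{15}{\frac{1}{2} \cdot \frac{1}{3} \left(3 + 3\right)} - 42} + \left(-2\right)^{2}\right)^{2} = \left(\sqrt{- \frac{15}{\frac{1}{2} \cdot \frac{1}{3} \cdot 6} - 42} + 4\right)^{2} = \left(\sqrt{- \frac{15}{1} - 42} + 4\right)^{2} = \left(\sqrt{\left(-15\right) 1 - 42} + 4\right)^{2} = \left(\sqrt{-15 - 42} + 4\right)^{2} = \left(\sqrt{-57} + 4\right)^{2} = \left(i \sqrt{57} + 4\right)^{2} = \left(4 + i \sqrt{57}\right)^{2}$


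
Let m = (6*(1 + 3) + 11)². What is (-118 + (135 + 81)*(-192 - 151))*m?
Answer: -90902350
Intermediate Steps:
m = 1225 (m = (6*4 + 11)² = (24 + 11)² = 35² = 1225)
(-118 + (135 + 81)*(-192 - 151))*m = (-118 + (135 + 81)*(-192 - 151))*1225 = (-118 + 216*(-343))*1225 = (-118 - 74088)*1225 = -74206*1225 = -90902350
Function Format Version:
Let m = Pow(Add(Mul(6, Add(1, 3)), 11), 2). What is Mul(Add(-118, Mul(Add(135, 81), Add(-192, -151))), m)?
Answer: -90902350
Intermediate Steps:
m = 1225 (m = Pow(Add(Mul(6, 4), 11), 2) = Pow(Add(24, 11), 2) = Pow(35, 2) = 1225)
Mul(Add(-118, Mul(Add(135, 81), Add(-192, -151))), m) = Mul(Add(-118, Mul(Add(135, 81), Add(-192, -151))), 1225) = Mul(Add(-118, Mul(216, -343)), 1225) = Mul(Add(-118, -74088), 1225) = Mul(-74206, 1225) = -90902350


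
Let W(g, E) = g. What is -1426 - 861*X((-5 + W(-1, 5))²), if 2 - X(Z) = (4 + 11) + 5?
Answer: 14072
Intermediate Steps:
X(Z) = -18 (X(Z) = 2 - ((4 + 11) + 5) = 2 - (15 + 5) = 2 - 1*20 = 2 - 20 = -18)
-1426 - 861*X((-5 + W(-1, 5))²) = -1426 - 861*(-18) = -1426 + 15498 = 14072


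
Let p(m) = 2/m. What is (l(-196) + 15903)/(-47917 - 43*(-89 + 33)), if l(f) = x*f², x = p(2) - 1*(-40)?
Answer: -1590959/45509 ≈ -34.959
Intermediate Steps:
x = 41 (x = 2/2 - 1*(-40) = 2*(½) + 40 = 1 + 40 = 41)
l(f) = 41*f²
(l(-196) + 15903)/(-47917 - 43*(-89 + 33)) = (41*(-196)² + 15903)/(-47917 - 43*(-89 + 33)) = (41*38416 + 15903)/(-47917 - 43*(-56)) = (1575056 + 15903)/(-47917 + 2408) = 1590959/(-45509) = 1590959*(-1/45509) = -1590959/45509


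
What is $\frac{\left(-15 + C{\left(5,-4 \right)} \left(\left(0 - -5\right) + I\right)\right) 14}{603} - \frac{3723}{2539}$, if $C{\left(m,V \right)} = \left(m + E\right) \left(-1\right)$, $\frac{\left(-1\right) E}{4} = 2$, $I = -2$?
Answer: $- \frac{819415}{510339} \approx -1.6056$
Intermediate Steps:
$E = -8$ ($E = \left(-4\right) 2 = -8$)
$C{\left(m,V \right)} = 8 - m$ ($C{\left(m,V \right)} = \left(m - 8\right) \left(-1\right) = \left(-8 + m\right) \left(-1\right) = 8 - m$)
$\frac{\left(-15 + C{\left(5,-4 \right)} \left(\left(0 - -5\right) + I\right)\right) 14}{603} - \frac{3723}{2539} = \frac{\left(-15 + \left(8 - 5\right) \left(\left(0 - -5\right) - 2\right)\right) 14}{603} - \frac{3723}{2539} = \left(-15 + \left(8 - 5\right) \left(\left(0 + 5\right) - 2\right)\right) 14 \cdot \frac{1}{603} - \frac{3723}{2539} = \left(-15 + 3 \left(5 - 2\right)\right) 14 \cdot \frac{1}{603} - \frac{3723}{2539} = \left(-15 + 3 \cdot 3\right) 14 \cdot \frac{1}{603} - \frac{3723}{2539} = \left(-15 + 9\right) 14 \cdot \frac{1}{603} - \frac{3723}{2539} = \left(-6\right) 14 \cdot \frac{1}{603} - \frac{3723}{2539} = \left(-84\right) \frac{1}{603} - \frac{3723}{2539} = - \frac{28}{201} - \frac{3723}{2539} = - \frac{819415}{510339}$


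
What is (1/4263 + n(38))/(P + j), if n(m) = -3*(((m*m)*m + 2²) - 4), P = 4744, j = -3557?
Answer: -701758007/5060181 ≈ -138.68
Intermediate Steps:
n(m) = -3*m³ (n(m) = -3*((m²*m + 4) - 4) = -3*((m³ + 4) - 4) = -3*((4 + m³) - 4) = -3*m³)
(1/4263 + n(38))/(P + j) = (1/4263 - 3*38³)/(4744 - 3557) = (1/4263 - 3*54872)/1187 = (1/4263 - 164616)*(1/1187) = -701758007/4263*1/1187 = -701758007/5060181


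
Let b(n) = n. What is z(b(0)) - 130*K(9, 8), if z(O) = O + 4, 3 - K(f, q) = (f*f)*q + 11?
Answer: 85284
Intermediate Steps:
K(f, q) = -8 - q*f² (K(f, q) = 3 - ((f*f)*q + 11) = 3 - (f²*q + 11) = 3 - (q*f² + 11) = 3 - (11 + q*f²) = 3 + (-11 - q*f²) = -8 - q*f²)
z(O) = 4 + O
z(b(0)) - 130*K(9, 8) = (4 + 0) - 130*(-8 - 1*8*9²) = 4 - 130*(-8 - 1*8*81) = 4 - 130*(-8 - 648) = 4 - 130*(-656) = 4 + 85280 = 85284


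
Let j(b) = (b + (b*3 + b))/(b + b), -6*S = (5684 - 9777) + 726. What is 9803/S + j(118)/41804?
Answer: 702524597/40215448 ≈ 17.469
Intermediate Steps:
S = 3367/6 (S = -((5684 - 9777) + 726)/6 = -(-4093 + 726)/6 = -1/6*(-3367) = 3367/6 ≈ 561.17)
j(b) = 5/2 (j(b) = (b + (3*b + b))/((2*b)) = (b + 4*b)*(1/(2*b)) = (5*b)*(1/(2*b)) = 5/2)
9803/S + j(118)/41804 = 9803/(3367/6) + (5/2)/41804 = 9803*(6/3367) + (5/2)*(1/41804) = 58818/3367 + 5/83608 = 702524597/40215448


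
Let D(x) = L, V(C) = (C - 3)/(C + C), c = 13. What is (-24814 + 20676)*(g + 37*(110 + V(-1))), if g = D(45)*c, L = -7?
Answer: -16771314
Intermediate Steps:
V(C) = (-3 + C)/(2*C) (V(C) = (-3 + C)/((2*C)) = (-3 + C)*(1/(2*C)) = (-3 + C)/(2*C))
D(x) = -7
g = -91 (g = -7*13 = -91)
(-24814 + 20676)*(g + 37*(110 + V(-1))) = (-24814 + 20676)*(-91 + 37*(110 + (½)*(-3 - 1)/(-1))) = -4138*(-91 + 37*(110 + (½)*(-1)*(-4))) = -4138*(-91 + 37*(110 + 2)) = -4138*(-91 + 37*112) = -4138*(-91 + 4144) = -4138*4053 = -16771314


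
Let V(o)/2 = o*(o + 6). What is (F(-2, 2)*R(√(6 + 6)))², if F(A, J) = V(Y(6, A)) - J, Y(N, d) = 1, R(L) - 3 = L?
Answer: 3024 + 1728*√3 ≈ 6017.0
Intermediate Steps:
R(L) = 3 + L
V(o) = 2*o*(6 + o) (V(o) = 2*(o*(o + 6)) = 2*(o*(6 + o)) = 2*o*(6 + o))
F(A, J) = 14 - J (F(A, J) = 2*1*(6 + 1) - J = 2*1*7 - J = 14 - J)
(F(-2, 2)*R(√(6 + 6)))² = ((14 - 1*2)*(3 + √(6 + 6)))² = ((14 - 2)*(3 + √12))² = (12*(3 + 2*√3))² = (36 + 24*√3)²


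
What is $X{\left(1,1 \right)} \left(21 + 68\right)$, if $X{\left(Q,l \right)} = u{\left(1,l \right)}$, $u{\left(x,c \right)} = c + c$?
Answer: $178$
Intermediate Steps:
$u{\left(x,c \right)} = 2 c$
$X{\left(Q,l \right)} = 2 l$
$X{\left(1,1 \right)} \left(21 + 68\right) = 2 \cdot 1 \left(21 + 68\right) = 2 \cdot 89 = 178$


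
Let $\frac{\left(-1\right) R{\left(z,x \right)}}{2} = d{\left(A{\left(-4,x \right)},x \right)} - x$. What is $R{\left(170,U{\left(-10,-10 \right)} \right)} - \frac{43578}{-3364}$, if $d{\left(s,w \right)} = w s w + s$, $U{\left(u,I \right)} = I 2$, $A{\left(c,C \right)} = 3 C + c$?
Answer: $\frac{86288205}{1682} \approx 51301.0$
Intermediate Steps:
$A{\left(c,C \right)} = c + 3 C$
$U{\left(u,I \right)} = 2 I$
$d{\left(s,w \right)} = s + s w^{2}$ ($d{\left(s,w \right)} = s w w + s = s w^{2} + s = s + s w^{2}$)
$R{\left(z,x \right)} = 2 x - 2 \left(1 + x^{2}\right) \left(-4 + 3 x\right)$ ($R{\left(z,x \right)} = - 2 \left(\left(-4 + 3 x\right) \left(1 + x^{2}\right) - x\right) = - 2 \left(\left(1 + x^{2}\right) \left(-4 + 3 x\right) - x\right) = - 2 \left(- x + \left(1 + x^{2}\right) \left(-4 + 3 x\right)\right) = 2 x - 2 \left(1 + x^{2}\right) \left(-4 + 3 x\right)$)
$R{\left(170,U{\left(-10,-10 \right)} \right)} - \frac{43578}{-3364} = \left(2 \cdot 2 \left(-10\right) - 2 \left(1 + \left(2 \left(-10\right)\right)^{2}\right) \left(-4 + 3 \cdot 2 \left(-10\right)\right)\right) - \frac{43578}{-3364} = \left(2 \left(-20\right) - 2 \left(1 + \left(-20\right)^{2}\right) \left(-4 + 3 \left(-20\right)\right)\right) - 43578 \left(- \frac{1}{3364}\right) = \left(-40 - 2 \left(1 + 400\right) \left(-4 - 60\right)\right) - - \frac{21789}{1682} = \left(-40 - 802 \left(-64\right)\right) + \frac{21789}{1682} = \left(-40 + 51328\right) + \frac{21789}{1682} = 51288 + \frac{21789}{1682} = \frac{86288205}{1682}$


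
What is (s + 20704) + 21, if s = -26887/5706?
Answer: 118229963/5706 ≈ 20720.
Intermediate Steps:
s = -26887/5706 (s = -26887*1/5706 = -26887/5706 ≈ -4.7121)
(s + 20704) + 21 = (-26887/5706 + 20704) + 21 = 118110137/5706 + 21 = 118229963/5706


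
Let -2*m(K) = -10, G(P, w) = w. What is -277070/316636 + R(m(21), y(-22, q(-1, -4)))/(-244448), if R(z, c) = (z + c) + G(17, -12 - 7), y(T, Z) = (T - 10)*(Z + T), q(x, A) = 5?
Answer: -8487128055/9675129616 ≈ -0.87721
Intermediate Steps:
y(T, Z) = (-10 + T)*(T + Z)
m(K) = 5 (m(K) = -1/2*(-10) = 5)
R(z, c) = -19 + c + z (R(z, c) = (z + c) + (-12 - 7) = (c + z) - 19 = -19 + c + z)
-277070/316636 + R(m(21), y(-22, q(-1, -4)))/(-244448) = -277070/316636 + (-19 + ((-22)**2 - 10*(-22) - 10*5 - 22*5) + 5)/(-244448) = -277070*1/316636 + (-19 + (484 + 220 - 50 - 110) + 5)*(-1/244448) = -138535/158318 + (-19 + 544 + 5)*(-1/244448) = -138535/158318 + 530*(-1/244448) = -138535/158318 - 265/122224 = -8487128055/9675129616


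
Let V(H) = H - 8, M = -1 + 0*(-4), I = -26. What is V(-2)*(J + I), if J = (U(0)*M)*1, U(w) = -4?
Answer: 220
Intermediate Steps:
M = -1 (M = -1 + 0 = -1)
J = 4 (J = -4*(-1)*1 = 4*1 = 4)
V(H) = -8 + H
V(-2)*(J + I) = (-8 - 2)*(4 - 26) = -10*(-22) = 220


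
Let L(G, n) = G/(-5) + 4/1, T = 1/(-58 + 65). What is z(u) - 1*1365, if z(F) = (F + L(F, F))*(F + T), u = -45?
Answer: 493/7 ≈ 70.429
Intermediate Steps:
T = ⅐ (T = 1/7 = ⅐ ≈ 0.14286)
L(G, n) = 4 - G/5 (L(G, n) = G*(-⅕) + 4*1 = -G/5 + 4 = 4 - G/5)
z(F) = (4 + 4*F/5)*(⅐ + F) (z(F) = (F + (4 - F/5))*(F + ⅐) = (4 + 4*F/5)*(⅐ + F))
z(u) - 1*1365 = (4/7 + (⅘)*(-45)² + (144/35)*(-45)) - 1*1365 = (4/7 + (⅘)*2025 - 1296/7) - 1365 = (4/7 + 1620 - 1296/7) - 1365 = 10048/7 - 1365 = 493/7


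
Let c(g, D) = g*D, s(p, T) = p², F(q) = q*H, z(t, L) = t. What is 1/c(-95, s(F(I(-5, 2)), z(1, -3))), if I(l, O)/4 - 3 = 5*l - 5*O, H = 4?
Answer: -1/24903680 ≈ -4.0155e-8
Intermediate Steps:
I(l, O) = 12 - 20*O + 20*l (I(l, O) = 12 + 4*(5*l - 5*O) = 12 + 4*(-5*O + 5*l) = 12 + (-20*O + 20*l) = 12 - 20*O + 20*l)
F(q) = 4*q (F(q) = q*4 = 4*q)
c(g, D) = D*g
1/c(-95, s(F(I(-5, 2)), z(1, -3))) = 1/((4*(12 - 20*2 + 20*(-5)))²*(-95)) = 1/((4*(12 - 40 - 100))²*(-95)) = 1/((4*(-128))²*(-95)) = 1/((-512)²*(-95)) = 1/(262144*(-95)) = 1/(-24903680) = -1/24903680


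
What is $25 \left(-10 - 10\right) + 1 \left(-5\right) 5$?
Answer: $-525$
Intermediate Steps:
$25 \left(-10 - 10\right) + 1 \left(-5\right) 5 = 25 \left(-10 - 10\right) - 25 = 25 \left(-20\right) - 25 = -500 - 25 = -525$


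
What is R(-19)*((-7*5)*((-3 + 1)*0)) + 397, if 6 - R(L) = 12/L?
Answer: 397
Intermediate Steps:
R(L) = 6 - 12/L
R(-19)*((-7*5)*((-3 + 1)*0)) + 397 = (6 - 12/(-19))*((-7*5)*((-3 + 1)*0)) + 397 = (6 - 12*(-1/19))*(-(-70)*0) + 397 = (6 + 12/19)*(-35*0) + 397 = (126/19)*0 + 397 = 0 + 397 = 397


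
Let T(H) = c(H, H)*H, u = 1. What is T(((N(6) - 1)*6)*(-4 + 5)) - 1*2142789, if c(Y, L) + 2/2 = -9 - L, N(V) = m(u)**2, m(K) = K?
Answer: -2142789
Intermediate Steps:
N(V) = 1 (N(V) = 1**2 = 1)
c(Y, L) = -10 - L (c(Y, L) = -1 + (-9 - L) = -10 - L)
T(H) = H*(-10 - H) (T(H) = (-10 - H)*H = H*(-10 - H))
T(((N(6) - 1)*6)*(-4 + 5)) - 1*2142789 = -((1 - 1)*6)*(-4 + 5)*(10 + ((1 - 1)*6)*(-4 + 5)) - 1*2142789 = -(0*6)*1*(10 + (0*6)*1) - 2142789 = -0*1*(10 + 0*1) - 2142789 = -1*0*(10 + 0) - 2142789 = -1*0*10 - 2142789 = 0 - 2142789 = -2142789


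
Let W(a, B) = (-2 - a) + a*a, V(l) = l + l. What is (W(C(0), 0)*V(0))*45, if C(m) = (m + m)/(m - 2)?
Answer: 0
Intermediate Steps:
V(l) = 2*l
C(m) = 2*m/(-2 + m) (C(m) = (2*m)/(-2 + m) = 2*m/(-2 + m))
W(a, B) = -2 + a² - a (W(a, B) = (-2 - a) + a² = -2 + a² - a)
(W(C(0), 0)*V(0))*45 = ((-2 + (2*0/(-2 + 0))² - 2*0/(-2 + 0))*(2*0))*45 = ((-2 + (2*0/(-2))² - 2*0/(-2))*0)*45 = ((-2 + (2*0*(-½))² - 2*0*(-1)/2)*0)*45 = ((-2 + 0² - 1*0)*0)*45 = ((-2 + 0 + 0)*0)*45 = -2*0*45 = 0*45 = 0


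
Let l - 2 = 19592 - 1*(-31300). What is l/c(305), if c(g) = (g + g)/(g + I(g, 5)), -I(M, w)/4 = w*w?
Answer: 1043327/61 ≈ 17104.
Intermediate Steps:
I(M, w) = -4*w² (I(M, w) = -4*w*w = -4*w²)
l = 50894 (l = 2 + (19592 - 1*(-31300)) = 2 + (19592 + 31300) = 2 + 50892 = 50894)
c(g) = 2*g/(-100 + g) (c(g) = (g + g)/(g - 4*5²) = (2*g)/(g - 4*25) = (2*g)/(g - 100) = (2*g)/(-100 + g) = 2*g/(-100 + g))
l/c(305) = 50894/((2*305/(-100 + 305))) = 50894/((2*305/205)) = 50894/((2*305*(1/205))) = 50894/(122/41) = 50894*(41/122) = 1043327/61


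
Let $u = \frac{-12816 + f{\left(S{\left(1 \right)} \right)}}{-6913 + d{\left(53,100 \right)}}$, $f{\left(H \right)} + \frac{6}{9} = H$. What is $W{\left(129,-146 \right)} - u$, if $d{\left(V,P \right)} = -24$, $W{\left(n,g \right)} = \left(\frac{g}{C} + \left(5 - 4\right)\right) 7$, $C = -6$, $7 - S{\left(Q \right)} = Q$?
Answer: $\frac{3652052}{20811} \approx 175.49$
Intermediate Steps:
$S{\left(Q \right)} = 7 - Q$
$f{\left(H \right)} = - \frac{2}{3} + H$
$W{\left(n,g \right)} = 7 - \frac{7 g}{6}$ ($W{\left(n,g \right)} = \left(\frac{g}{-6} + \left(5 - 4\right)\right) 7 = \left(g \left(- \frac{1}{6}\right) + \left(5 - 4\right)\right) 7 = \left(- \frac{g}{6} + 1\right) 7 = \left(1 - \frac{g}{6}\right) 7 = 7 - \frac{7 g}{6}$)
$u = \frac{38432}{20811}$ ($u = \frac{-12816 + \left(- \frac{2}{3} + \left(7 - 1\right)\right)}{-6913 - 24} = \frac{-12816 + \left(- \frac{2}{3} + \left(7 - 1\right)\right)}{-6937} = \left(-12816 + \left(- \frac{2}{3} + 6\right)\right) \left(- \frac{1}{6937}\right) = \left(-12816 + \frac{16}{3}\right) \left(- \frac{1}{6937}\right) = \left(- \frac{38432}{3}\right) \left(- \frac{1}{6937}\right) = \frac{38432}{20811} \approx 1.8467$)
$W{\left(129,-146 \right)} - u = \left(7 - - \frac{511}{3}\right) - \frac{38432}{20811} = \left(7 + \frac{511}{3}\right) - \frac{38432}{20811} = \frac{532}{3} - \frac{38432}{20811} = \frac{3652052}{20811}$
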